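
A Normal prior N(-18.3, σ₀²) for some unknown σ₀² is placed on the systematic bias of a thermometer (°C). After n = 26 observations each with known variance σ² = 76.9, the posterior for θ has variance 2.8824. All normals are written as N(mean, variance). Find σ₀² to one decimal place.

σ₀² = 113.2

Posterior precision equals prior precision plus data precision: 1/σ_n² = 1/σ₀² + n/σ².
So 1/σ₀² = 1/2.8824 − 26/76.9 = 0.346933 − 0.338101 = 0.008832.
Hence σ₀² = 1/0.008832 ≈ 113.2.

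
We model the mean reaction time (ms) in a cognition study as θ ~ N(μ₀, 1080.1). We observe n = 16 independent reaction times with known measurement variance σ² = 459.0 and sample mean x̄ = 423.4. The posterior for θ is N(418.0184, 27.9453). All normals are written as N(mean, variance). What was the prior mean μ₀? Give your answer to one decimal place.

The posterior mean is a precision-weighted average: μ_n = (τ₀μ₀ + τ_data·x̄)/(τ₀+τ_data), with τ₀=1/σ₀² and τ_data=n/σ².
Here τ₀ = 1/1080.1 = 0.000926 and τ_data = 16/459.0 = 0.034858, so τ_n = 0.035784.
Rearranging for μ₀: μ₀ = (μ_n·τ_n − τ_data·x̄)/τ₀ = (418.0184·0.035784 − 0.034858·423.4) / 0.000926 = 0.199493/0.000926 ≈ 215.4.

μ₀ = 215.4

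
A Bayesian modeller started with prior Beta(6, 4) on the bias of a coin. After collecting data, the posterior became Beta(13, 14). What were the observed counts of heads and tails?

7 heads and 10 tails

Under Beta–binomial conjugacy the posterior parameters are (a+s, b+f).
Match parameters: s=13−6=7, f=14−4=10.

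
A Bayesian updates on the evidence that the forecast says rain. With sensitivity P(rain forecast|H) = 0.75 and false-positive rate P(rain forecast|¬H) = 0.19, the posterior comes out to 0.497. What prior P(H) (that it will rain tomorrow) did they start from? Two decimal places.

P(H) = 0.20

Bayes' rule in odds form gives O(H|E) = O(H)·[P(E|H)/P(E|¬H)], hence O(H) = O(H|E)/LR.
Posterior odds = 0.497/(1−0.497) = 0.9881. LR = 0.75/0.19 = 3.9474.
Prior odds = 0.9881/3.9474 = 0.2503, so P(H) = 0.2503/(1+0.2503) ≈ 0.20.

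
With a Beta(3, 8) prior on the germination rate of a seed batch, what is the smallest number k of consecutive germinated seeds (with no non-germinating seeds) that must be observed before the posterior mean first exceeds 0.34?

After k germinated seeds and 0 non-germinating seeds the posterior is Beta(3+k, 8), with mean (3+k)/(3+8+k).
Set (3+k)/(11+k) > 0.34 and solve: k > (0.34·11 − 3)/(1 − 0.34) = 1.121.
The smallest integer exceeding 1.121 is 2, and checking k=2: (5)/(13) = 0.3846 > 0.34.

k = 2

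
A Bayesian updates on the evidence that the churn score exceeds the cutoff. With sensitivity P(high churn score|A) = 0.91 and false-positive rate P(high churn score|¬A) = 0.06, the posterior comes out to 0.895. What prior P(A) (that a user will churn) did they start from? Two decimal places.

In odds form, posterior odds = prior odds × likelihood ratio, so prior odds = posterior odds ÷ LR.
Posterior odds = 0.895/(1−0.895) = 8.5238. LR = 0.91/0.06 = 15.1667.
Prior odds = 8.5238/15.1667 = 0.5620, so P(A) = 0.5620/(1+0.5620) ≈ 0.36.

P(A) = 0.36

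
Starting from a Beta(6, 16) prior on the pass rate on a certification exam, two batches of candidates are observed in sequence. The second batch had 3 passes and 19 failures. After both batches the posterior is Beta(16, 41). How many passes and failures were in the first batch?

Because Beta–binomial updating is additive in the counts, the combined data contributed (α_post−α_prior, β_post−β_prior) successes and failures.
Total across both batches: 16−6=10 passes, 41−16=25 failures.
Subtract the second batch: 10−3=7 passes and 25−19=6 failures.

7 passes and 6 failures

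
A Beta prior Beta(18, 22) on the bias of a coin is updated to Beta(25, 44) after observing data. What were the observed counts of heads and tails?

Under Beta–binomial conjugacy the posterior parameters are (a+s, b+f).
Match parameters: s=25−18=7, f=44−22=22.

7 heads and 22 tails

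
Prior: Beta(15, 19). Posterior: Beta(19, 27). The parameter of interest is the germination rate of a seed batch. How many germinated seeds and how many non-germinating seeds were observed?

4 germinated seeds and 8 non-germinating seeds

A Beta(α, β) prior with s successes and f failures in binomial data gives a Beta(α+s, β+f) posterior.
So s = 19 − 15 = 4 and f = 27 − 19 = 8.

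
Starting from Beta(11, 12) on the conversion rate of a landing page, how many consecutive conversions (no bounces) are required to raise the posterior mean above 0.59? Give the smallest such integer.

After k conversions and 0 bounces the posterior is Beta(11+k, 12), with mean (11+k)/(11+12+k).
Set (11+k)/(23+k) > 0.59 and solve: k > (0.59·23 − 11)/(1 − 0.59) = 6.268.
The smallest integer exceeding 6.268 is 7, and checking k=7: (18)/(30) = 0.6000 > 0.59.

k = 7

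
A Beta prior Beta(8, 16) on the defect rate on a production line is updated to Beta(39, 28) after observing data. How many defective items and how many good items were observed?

31 defective items and 12 good items

Under Beta–binomial conjugacy the posterior parameters are (a+s, b+f).
So s = 39 − 8 = 31 and f = 28 − 16 = 12.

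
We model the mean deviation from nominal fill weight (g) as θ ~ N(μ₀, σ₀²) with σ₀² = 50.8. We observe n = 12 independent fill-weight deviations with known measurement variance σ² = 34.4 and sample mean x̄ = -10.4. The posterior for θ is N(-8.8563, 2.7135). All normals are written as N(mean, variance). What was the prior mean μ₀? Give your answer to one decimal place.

With known observation variance, the Normal–Normal posterior has precision τ_n = τ₀ + n/σ² and mean μ_n = (τ₀μ₀ + (n/σ²)x̄)/τ_n.
Here τ₀ = 1/50.8 = 0.019685 and τ_data = 12/34.4 = 0.348837, so τ_n = 0.368522.
Rearranging for μ₀: μ₀ = (μ_n·τ_n − τ_data·x̄)/τ₀ = (-8.8563·0.368522 − 0.348837·-10.4) / 0.019685 = 0.364163/0.019685 ≈ 18.5.

μ₀ = 18.5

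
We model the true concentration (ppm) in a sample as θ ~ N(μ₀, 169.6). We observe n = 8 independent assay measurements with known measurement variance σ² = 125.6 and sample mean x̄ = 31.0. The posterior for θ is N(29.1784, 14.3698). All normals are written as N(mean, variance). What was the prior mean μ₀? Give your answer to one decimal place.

With known observation variance, the Normal–Normal posterior has precision τ_n = τ₀ + n/σ² and mean μ_n = (τ₀μ₀ + (n/σ²)x̄)/τ_n.
Here τ₀ = 1/169.6 = 0.005896 and τ_data = 8/125.6 = 0.063694, so τ_n = 0.069590.
Rearranging for μ₀: μ₀ = (μ_n·τ_n − τ_data·x̄)/τ₀ = (29.1784·0.069590 − 0.063694·31.0) / 0.005896 = 0.056011/0.005896 ≈ 9.5.

μ₀ = 9.5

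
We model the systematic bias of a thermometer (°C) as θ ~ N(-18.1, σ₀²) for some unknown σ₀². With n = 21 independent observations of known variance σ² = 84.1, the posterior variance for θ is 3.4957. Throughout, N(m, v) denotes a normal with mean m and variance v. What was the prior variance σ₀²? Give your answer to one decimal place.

Posterior precision equals prior precision plus data precision: 1/σ_n² = 1/σ₀² + n/σ².
So 1/σ₀² = 1/3.4957 − 21/84.1 = 0.286066 − 0.249703 = 0.036363.
Hence σ₀² = 1/0.036363 ≈ 27.5.

σ₀² = 27.5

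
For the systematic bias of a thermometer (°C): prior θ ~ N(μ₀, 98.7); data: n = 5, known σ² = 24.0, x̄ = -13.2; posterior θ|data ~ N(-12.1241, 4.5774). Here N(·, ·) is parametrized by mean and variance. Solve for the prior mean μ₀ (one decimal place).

With known observation variance, the Normal–Normal posterior has precision τ_n = τ₀ + n/σ² and mean μ_n = (τ₀μ₀ + (n/σ²)x̄)/τ_n.
Here τ₀ = 1/98.7 = 0.010132 and τ_data = 5/24.0 = 0.208333, so τ_n = 0.218465.
Rearranging for μ₀: μ₀ = (μ_n·τ_n − τ_data·x̄)/τ₀ = (-12.1241·0.218465 − 0.208333·-13.2) / 0.010132 = 0.101304/0.010132 ≈ 10.0.

μ₀ = 10.0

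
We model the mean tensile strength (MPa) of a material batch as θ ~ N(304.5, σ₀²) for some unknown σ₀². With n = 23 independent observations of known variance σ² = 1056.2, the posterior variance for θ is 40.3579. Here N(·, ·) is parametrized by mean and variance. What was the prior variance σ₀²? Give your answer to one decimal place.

Posterior precision equals prior precision plus data precision: 1/σ_n² = 1/σ₀² + n/σ².
So 1/σ₀² = 1/40.3579 − 23/1056.2 = 0.024778 − 0.021776 = 0.003002.
Hence σ₀² = 1/0.003002 ≈ 333.1.

σ₀² = 333.1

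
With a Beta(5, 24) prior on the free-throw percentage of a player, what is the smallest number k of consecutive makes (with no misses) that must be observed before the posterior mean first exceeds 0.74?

k = 64

After k makes and 0 misses the posterior is Beta(5+k, 24), with mean (5+k)/(5+24+k).
Set (5+k)/(29+k) > 0.74 and solve: k > (0.74·29 − 5)/(1 − 0.74) = 63.308.
The smallest integer exceeding 63.308 is 64, and checking k=64: (69)/(93) = 0.7419 > 0.74.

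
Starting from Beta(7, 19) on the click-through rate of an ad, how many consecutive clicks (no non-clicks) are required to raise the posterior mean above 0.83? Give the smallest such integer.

After k clicks and 0 non-clicks the posterior is Beta(7+k, 19), with mean (7+k)/(7+19+k).
Set (7+k)/(26+k) > 0.83 and solve: k > (0.83·26 − 7)/(1 − 0.83) = 85.765.
The smallest integer exceeding 85.765 is 86.

k = 86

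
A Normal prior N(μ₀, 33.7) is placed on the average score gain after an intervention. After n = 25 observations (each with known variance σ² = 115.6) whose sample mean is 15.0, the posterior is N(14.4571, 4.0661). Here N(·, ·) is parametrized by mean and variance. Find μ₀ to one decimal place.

μ₀ = 10.5

The posterior mean is a precision-weighted average: μ_n = (τ₀μ₀ + τ_data·x̄)/(τ₀+τ_data), with τ₀=1/σ₀² and τ_data=n/σ².
Here τ₀ = 1/33.7 = 0.029674 and τ_data = 25/115.6 = 0.216263, so τ_n = 0.245937.
Rearranging for μ₀: μ₀ = (μ_n·τ_n − τ_data·x̄)/τ₀ = (14.4571·0.245937 − 0.216263·15.0) / 0.029674 = 0.311591/0.029674 ≈ 10.5.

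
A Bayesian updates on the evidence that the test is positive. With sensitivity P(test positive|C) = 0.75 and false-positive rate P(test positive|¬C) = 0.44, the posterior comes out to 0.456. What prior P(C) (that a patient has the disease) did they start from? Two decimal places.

In odds form, posterior odds = prior odds × likelihood ratio, so prior odds = posterior odds ÷ LR.
Posterior odds = 0.456/(1−0.456) = 0.8382. LR = 0.75/0.44 = 1.7045.
Prior odds = 0.8382/1.7045 = 0.4918, so P(C) = 0.4918/(1+0.4918) ≈ 0.33.

P(C) = 0.33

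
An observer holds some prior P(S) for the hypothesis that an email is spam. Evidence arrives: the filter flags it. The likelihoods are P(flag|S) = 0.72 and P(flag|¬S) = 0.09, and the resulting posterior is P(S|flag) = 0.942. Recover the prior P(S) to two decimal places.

Bayes' rule in odds form gives O(S|E) = O(S)·[P(E|S)/P(E|¬S)], hence O(S) = O(S|E)/LR.
Posterior odds = 0.942/(1−0.942) = 16.2414. LR = 0.72/0.09 = 8.0000.
Prior odds = 16.2414/8.0000 = 2.0302, so P(S) = 2.0302/(1+2.0302) ≈ 0.67.

P(S) = 0.67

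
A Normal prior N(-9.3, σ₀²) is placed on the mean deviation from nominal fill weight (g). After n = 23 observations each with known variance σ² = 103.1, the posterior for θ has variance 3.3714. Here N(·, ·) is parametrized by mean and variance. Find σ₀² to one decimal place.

For the Normal–Normal model with known σ², precisions add: τ_n = τ₀ + n/σ².
So 1/σ₀² = 1/3.3714 − 23/103.1 = 0.296613 − 0.223084 = 0.073529.
Hence σ₀² = 1/0.073529 ≈ 13.6.

σ₀² = 13.6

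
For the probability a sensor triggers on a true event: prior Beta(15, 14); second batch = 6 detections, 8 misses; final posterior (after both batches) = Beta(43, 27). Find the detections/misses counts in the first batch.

Sequential conjugate updates are equivalent to a single update on the pooled data, so total successes = posterior α − prior α and total failures = posterior β − prior β.
Total across both batches: 43−15=28 detections, 27−14=13 misses.
Subtract the second batch: 28−6=22 detections and 13−8=5 misses.

22 detections and 5 misses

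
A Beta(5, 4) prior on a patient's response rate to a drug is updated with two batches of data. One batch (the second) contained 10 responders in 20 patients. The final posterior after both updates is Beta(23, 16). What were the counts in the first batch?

8 responders and 2 non-responders

Sequential conjugate updates are equivalent to a single update on the pooled data, so total successes = posterior α − prior α and total failures = posterior β − prior β.
Total across both batches: 23−5=18 responders, 16−4=12 non-responders.
Subtract the second batch: 18−10=8 responders and 12−10=2 non-responders.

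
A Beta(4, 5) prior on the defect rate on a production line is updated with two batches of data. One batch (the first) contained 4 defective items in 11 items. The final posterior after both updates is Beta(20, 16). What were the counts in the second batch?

Because Beta–binomial updating is additive in the counts, the combined data contributed (α_post−α_prior, β_post−β_prior) successes and failures.
Total across both batches: 20−4=16 defective items, 16−5=11 good items.
Subtract the first batch: 16−4=12 defective items and 11−7=4 good items.

12 defective items and 4 good items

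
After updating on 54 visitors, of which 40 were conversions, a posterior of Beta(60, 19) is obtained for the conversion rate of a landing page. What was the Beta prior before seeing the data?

Beta(20, 5)

Under Beta–binomial conjugacy the posterior parameters are (a+s, b+f).
So a = 60 − 40 = 20 and b = 19 − 14 = 5.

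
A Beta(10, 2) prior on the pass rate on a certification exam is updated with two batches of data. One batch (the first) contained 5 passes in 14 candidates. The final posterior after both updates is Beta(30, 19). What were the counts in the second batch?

Sequential conjugate updates are equivalent to a single update on the pooled data, so total successes = posterior α − prior α and total failures = posterior β − prior β.
Total across both batches: 30−10=20 passes, 19−2=17 failures.
Subtract the first batch: 20−5=15 passes and 17−9=8 failures.

15 passes and 8 failures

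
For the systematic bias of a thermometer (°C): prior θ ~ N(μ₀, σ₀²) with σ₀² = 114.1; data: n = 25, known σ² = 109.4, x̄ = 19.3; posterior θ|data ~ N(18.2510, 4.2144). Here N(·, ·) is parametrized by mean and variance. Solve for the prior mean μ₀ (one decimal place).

μ₀ = -9.1

The posterior mean is a precision-weighted average: μ_n = (τ₀μ₀ + τ_data·x̄)/(τ₀+τ_data), with τ₀=1/σ₀² and τ_data=n/σ².
Here τ₀ = 1/114.1 = 0.008764 and τ_data = 25/109.4 = 0.228519, so τ_n = 0.237283.
Rearranging for μ₀: μ₀ = (μ_n·τ_n − τ_data·x̄)/τ₀ = (18.2510·0.237283 − 0.228519·19.3) / 0.008764 = -0.079765/0.008764 ≈ -9.1.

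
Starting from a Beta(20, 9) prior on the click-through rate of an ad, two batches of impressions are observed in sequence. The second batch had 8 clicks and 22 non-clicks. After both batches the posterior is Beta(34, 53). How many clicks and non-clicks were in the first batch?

6 clicks and 22 non-clicks

Sequential conjugate updates are equivalent to a single update on the pooled data, so total successes = posterior α − prior α and total failures = posterior β − prior β.
Total across both batches: 34−20=14 clicks, 53−9=44 non-clicks.
Subtract the second batch: 14−8=6 clicks and 44−22=22 non-clicks.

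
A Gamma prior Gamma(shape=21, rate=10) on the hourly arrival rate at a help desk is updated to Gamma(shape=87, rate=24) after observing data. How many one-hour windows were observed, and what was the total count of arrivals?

A Gamma(α, β) prior (rate parametrization) on a Poisson rate with n observations summing to S gives posterior Gamma(α+S, β+n).
Matching: Σxᵢ = 87 − 21 = 66 and n = 24 − 10 = 14.

n = 14 one-hour windows with total 66 arrivals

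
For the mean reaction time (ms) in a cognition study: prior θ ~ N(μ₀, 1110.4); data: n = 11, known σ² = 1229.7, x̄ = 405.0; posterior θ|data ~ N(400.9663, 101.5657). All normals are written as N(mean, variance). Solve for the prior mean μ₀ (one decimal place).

μ₀ = 360.9

The posterior mean is a precision-weighted average: μ_n = (τ₀μ₀ + τ_data·x̄)/(τ₀+τ_data), with τ₀=1/σ₀² and τ_data=n/σ².
Here τ₀ = 1/1110.4 = 0.000901 and τ_data = 11/1229.7 = 0.008945, so τ_n = 0.009846.
Rearranging for μ₀: μ₀ = (μ_n·τ_n − τ_data·x̄)/τ₀ = (400.9663·0.009846 − 0.008945·405.0) / 0.000901 = 0.325189/0.000901 ≈ 360.9.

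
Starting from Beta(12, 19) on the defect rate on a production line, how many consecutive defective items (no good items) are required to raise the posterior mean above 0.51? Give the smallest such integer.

After k defective items and 0 good items the posterior is Beta(12+k, 19), with mean (12+k)/(12+19+k).
Set (12+k)/(31+k) > 0.51 and solve: k > (0.51·31 − 12)/(1 − 0.51) = 7.776.
The smallest integer exceeding 7.776 is 8.

k = 8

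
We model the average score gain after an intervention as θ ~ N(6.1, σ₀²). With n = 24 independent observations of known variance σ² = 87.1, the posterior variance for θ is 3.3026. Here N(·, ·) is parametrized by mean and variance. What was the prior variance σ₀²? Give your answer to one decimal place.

σ₀² = 36.7

Posterior precision equals prior precision plus data precision: 1/σ_n² = 1/σ₀² + n/σ².
So 1/σ₀² = 1/3.3026 − 24/87.1 = 0.302792 − 0.275545 = 0.027247.
Hence σ₀² = 1/0.027247 ≈ 36.7.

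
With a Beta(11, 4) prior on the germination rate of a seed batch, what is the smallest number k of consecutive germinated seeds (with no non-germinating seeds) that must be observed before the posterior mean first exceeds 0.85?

After k germinated seeds and 0 non-germinating seeds the posterior is Beta(11+k, 4), with mean (11+k)/(11+4+k).
Set (11+k)/(15+k) > 0.85 and solve: k > (0.85·15 − 11)/(1 − 0.85) = 11.667.
The smallest integer exceeding 11.667 is 12, and checking k=12: (23)/(27) = 0.8519 > 0.85.

k = 12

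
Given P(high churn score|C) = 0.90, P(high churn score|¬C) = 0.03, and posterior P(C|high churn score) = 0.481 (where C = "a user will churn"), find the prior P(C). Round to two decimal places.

P(C) = 0.03

In odds form, posterior odds = prior odds × likelihood ratio, so prior odds = posterior odds ÷ LR.
Posterior odds = 0.481/(1−0.481) = 0.9268. LR = 0.90/0.03 = 30.0000.
Prior odds = 0.9268/30.0000 = 0.0309, so P(C) = 0.0309/(1+0.0309) ≈ 0.03.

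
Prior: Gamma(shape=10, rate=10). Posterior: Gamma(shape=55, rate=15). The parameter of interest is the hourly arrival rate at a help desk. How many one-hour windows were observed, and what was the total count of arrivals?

n = 5 one-hour windows with total 45 arrivals

Gamma–Poisson conjugacy: posterior shape = α + Σxᵢ, posterior rate = β + n.
Matching: Σxᵢ = 55 − 10 = 45 and n = 15 − 10 = 5.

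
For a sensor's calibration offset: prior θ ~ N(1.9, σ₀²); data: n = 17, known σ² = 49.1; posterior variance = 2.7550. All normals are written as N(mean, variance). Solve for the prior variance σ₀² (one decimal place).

Posterior precision equals prior precision plus data precision: 1/σ_n² = 1/σ₀² + n/σ².
So 1/σ₀² = 1/2.7550 − 17/49.1 = 0.362976 − 0.346232 = 0.016744.
Hence σ₀² = 1/0.016744 ≈ 59.7.

σ₀² = 59.7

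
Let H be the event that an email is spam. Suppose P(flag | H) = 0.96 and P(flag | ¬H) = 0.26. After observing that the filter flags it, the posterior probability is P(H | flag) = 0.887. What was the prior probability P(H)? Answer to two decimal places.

P(H) = 0.68

Bayes' rule in odds form gives O(H|E) = O(H)·[P(E|H)/P(E|¬H)], hence O(H) = O(H|E)/LR.
Posterior odds = 0.887/(1−0.887) = 7.8496. LR = 0.96/0.26 = 3.6923.
Prior odds = 7.8496/3.6923 = 2.1259, so P(H) = 2.1259/(1+2.1259) ≈ 0.68.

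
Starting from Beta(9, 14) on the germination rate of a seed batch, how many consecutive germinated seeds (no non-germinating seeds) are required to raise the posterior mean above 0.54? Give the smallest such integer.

k = 8

After k germinated seeds and 0 non-germinating seeds the posterior is Beta(9+k, 14), with mean (9+k)/(9+14+k).
Set (9+k)/(23+k) > 0.54 and solve: k > (0.54·23 − 9)/(1 − 0.54) = 7.435.
The smallest integer exceeding 7.435 is 8, and checking k=8: (17)/(31) = 0.5484 > 0.54.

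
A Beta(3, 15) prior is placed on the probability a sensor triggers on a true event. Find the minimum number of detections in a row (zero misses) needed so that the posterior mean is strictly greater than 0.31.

k = 4

After k detections and 0 misses the posterior is Beta(3+k, 15), with mean (3+k)/(3+15+k).
Set (3+k)/(18+k) > 0.31 and solve: k > (0.31·18 − 3)/(1 − 0.31) = 3.739.
The smallest integer exceeding 3.739 is 4, and checking k=4: (7)/(22) = 0.3182 > 0.31.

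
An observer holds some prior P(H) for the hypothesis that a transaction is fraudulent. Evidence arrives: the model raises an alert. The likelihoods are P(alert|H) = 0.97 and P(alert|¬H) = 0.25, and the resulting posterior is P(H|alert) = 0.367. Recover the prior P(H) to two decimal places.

Bayes' rule in odds form gives O(H|E) = O(H)·[P(E|H)/P(E|¬H)], hence O(H) = O(H|E)/LR.
Posterior odds = 0.367/(1−0.367) = 0.5798. LR = 0.97/0.25 = 3.8800.
Prior odds = 0.5798/3.8800 = 0.1494, so P(H) = 0.1494/(1+0.1494) ≈ 0.13.

P(H) = 0.13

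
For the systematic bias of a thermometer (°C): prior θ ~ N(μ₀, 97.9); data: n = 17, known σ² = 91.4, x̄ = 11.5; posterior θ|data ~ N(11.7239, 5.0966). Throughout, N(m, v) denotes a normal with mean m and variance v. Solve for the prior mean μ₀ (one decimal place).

With known observation variance, the Normal–Normal posterior has precision τ_n = τ₀ + n/σ² and mean μ_n = (τ₀μ₀ + (n/σ²)x̄)/τ_n.
Here τ₀ = 1/97.9 = 0.010215 and τ_data = 17/91.4 = 0.185996, so τ_n = 0.196211.
Rearranging for μ₀: μ₀ = (μ_n·τ_n − τ_data·x̄)/τ₀ = (11.7239·0.196211 − 0.185996·11.5) / 0.010215 = 0.161404/0.010215 ≈ 15.8.

μ₀ = 15.8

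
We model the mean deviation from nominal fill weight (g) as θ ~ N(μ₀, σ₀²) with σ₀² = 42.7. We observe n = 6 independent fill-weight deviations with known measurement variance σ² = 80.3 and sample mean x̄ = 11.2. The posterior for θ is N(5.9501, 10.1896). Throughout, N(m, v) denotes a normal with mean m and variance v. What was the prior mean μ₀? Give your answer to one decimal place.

With known observation variance, the Normal–Normal posterior has precision τ_n = τ₀ + n/σ² and mean μ_n = (τ₀μ₀ + (n/σ²)x̄)/τ_n.
Here τ₀ = 1/42.7 = 0.023419 and τ_data = 6/80.3 = 0.074720, so τ_n = 0.098139.
Rearranging for μ₀: μ₀ = (μ_n·τ_n − τ_data·x̄)/τ₀ = (5.9501·0.098139 − 0.074720·11.2) / 0.023419 = -0.252927/0.023419 ≈ -10.8.

μ₀ = -10.8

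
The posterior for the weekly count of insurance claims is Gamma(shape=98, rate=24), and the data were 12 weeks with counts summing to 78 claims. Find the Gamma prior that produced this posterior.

Gamma(shape=20, rate=12)

A Gamma(α, β) prior (rate parametrization) on a Poisson rate with n observations summing to S gives posterior Gamma(α+S, β+n).
So α = 98 − 78 = 20 and β = 24 − 12 = 12.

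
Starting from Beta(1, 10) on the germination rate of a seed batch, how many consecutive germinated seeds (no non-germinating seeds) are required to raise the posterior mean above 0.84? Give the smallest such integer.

After k germinated seeds and 0 non-germinating seeds the posterior is Beta(1+k, 10), with mean (1+k)/(1+10+k).
Set (1+k)/(11+k) > 0.84 and solve: k > (0.84·11 − 1)/(1 − 0.84) = 51.500.
The smallest integer exceeding 51.500 is 52.

k = 52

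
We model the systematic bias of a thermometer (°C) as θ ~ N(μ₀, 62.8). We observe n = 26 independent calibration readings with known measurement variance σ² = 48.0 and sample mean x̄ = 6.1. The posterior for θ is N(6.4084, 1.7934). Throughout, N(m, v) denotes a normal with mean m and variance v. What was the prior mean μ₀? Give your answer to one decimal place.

μ₀ = 16.9

The posterior mean is a precision-weighted average: μ_n = (τ₀μ₀ + τ_data·x̄)/(τ₀+τ_data), with τ₀=1/σ₀² and τ_data=n/σ².
Here τ₀ = 1/62.8 = 0.015924 and τ_data = 26/48.0 = 0.541667, so τ_n = 0.557591.
Rearranging for μ₀: μ₀ = (μ_n·τ_n − τ_data·x̄)/τ₀ = (6.4084·0.557591 − 0.541667·6.1) / 0.015924 = 0.269097/0.015924 ≈ 16.9.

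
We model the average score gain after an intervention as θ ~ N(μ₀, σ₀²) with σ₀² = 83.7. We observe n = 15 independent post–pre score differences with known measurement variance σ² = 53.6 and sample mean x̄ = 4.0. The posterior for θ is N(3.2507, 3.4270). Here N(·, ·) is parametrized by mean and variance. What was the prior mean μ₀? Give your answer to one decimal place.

μ₀ = -14.3

With known observation variance, the Normal–Normal posterior has precision τ_n = τ₀ + n/σ² and mean μ_n = (τ₀μ₀ + (n/σ²)x̄)/τ_n.
Here τ₀ = 1/83.7 = 0.011947 and τ_data = 15/53.6 = 0.279851, so τ_n = 0.291798.
Rearranging for μ₀: μ₀ = (μ_n·τ_n − τ_data·x̄)/τ₀ = (3.2507·0.291798 − 0.279851·4.0) / 0.011947 = -0.170856/0.011947 ≈ -14.3.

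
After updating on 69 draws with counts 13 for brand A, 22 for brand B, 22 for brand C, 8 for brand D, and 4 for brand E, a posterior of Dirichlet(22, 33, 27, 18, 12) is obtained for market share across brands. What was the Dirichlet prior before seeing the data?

For a Dirichlet(α) prior with multinomial counts c, the posterior is Dirichlet(α + c) componentwise.
Subtract each count from the matching posterior parameter: 22−13=9, 33−22=11, 27−22=5, 18−8=10, 12−4=8.

Dirichlet(9, 11, 5, 10, 8)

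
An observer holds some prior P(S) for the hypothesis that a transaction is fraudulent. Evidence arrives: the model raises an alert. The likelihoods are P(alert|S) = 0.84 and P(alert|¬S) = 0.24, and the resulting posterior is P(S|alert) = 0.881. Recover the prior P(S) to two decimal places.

Bayes' rule in odds form gives O(S|E) = O(S)·[P(E|S)/P(E|¬S)], hence O(S) = O(S|E)/LR.
Posterior odds = 0.881/(1−0.881) = 7.4034. LR = 0.84/0.24 = 3.5000.
Prior odds = 7.4034/3.5000 = 2.1153, so P(S) = 2.1153/(1+2.1153) ≈ 0.68.

P(S) = 0.68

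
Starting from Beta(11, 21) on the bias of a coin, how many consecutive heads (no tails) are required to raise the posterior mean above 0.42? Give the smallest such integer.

k = 5

After k heads and 0 tails the posterior is Beta(11+k, 21), with mean (11+k)/(11+21+k).
Set (11+k)/(32+k) > 0.42 and solve: k > (0.42·32 − 11)/(1 − 0.42) = 4.207.
The smallest integer exceeding 4.207 is 5, and checking k=5: (16)/(37) = 0.4324 > 0.42.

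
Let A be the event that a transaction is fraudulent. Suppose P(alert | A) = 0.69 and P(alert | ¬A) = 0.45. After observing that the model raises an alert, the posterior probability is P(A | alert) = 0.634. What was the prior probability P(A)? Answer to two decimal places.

In odds form, posterior odds = prior odds × likelihood ratio, so prior odds = posterior odds ÷ LR.
Posterior odds = 0.634/(1−0.634) = 1.7322. LR = 0.69/0.45 = 1.5333.
Prior odds = 1.7322/1.5333 = 1.1297, so P(A) = 1.1297/(1+1.1297) ≈ 0.53.

P(A) = 0.53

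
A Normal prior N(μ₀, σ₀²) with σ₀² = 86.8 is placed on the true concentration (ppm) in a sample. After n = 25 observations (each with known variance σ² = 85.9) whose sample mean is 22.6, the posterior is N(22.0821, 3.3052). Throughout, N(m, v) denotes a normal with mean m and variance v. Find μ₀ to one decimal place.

The posterior mean is a precision-weighted average: μ_n = (τ₀μ₀ + τ_data·x̄)/(τ₀+τ_data), with τ₀=1/σ₀² and τ_data=n/σ².
Here τ₀ = 1/86.8 = 0.011521 and τ_data = 25/85.9 = 0.291036, so τ_n = 0.302557.
Rearranging for μ₀: μ₀ = (μ_n·τ_n − τ_data·x̄)/τ₀ = (22.0821·0.302557 − 0.291036·22.6) / 0.011521 = 0.103680/0.011521 ≈ 9.0.

μ₀ = 9.0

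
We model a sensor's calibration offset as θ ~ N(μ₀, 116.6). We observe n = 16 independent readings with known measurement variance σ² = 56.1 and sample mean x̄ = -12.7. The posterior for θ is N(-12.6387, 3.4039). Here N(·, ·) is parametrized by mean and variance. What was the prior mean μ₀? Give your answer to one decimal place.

μ₀ = -10.6

The posterior mean is a precision-weighted average: μ_n = (τ₀μ₀ + τ_data·x̄)/(τ₀+τ_data), with τ₀=1/σ₀² and τ_data=n/σ².
Here τ₀ = 1/116.6 = 0.008576 and τ_data = 16/56.1 = 0.285205, so τ_n = 0.293781.
Rearranging for μ₀: μ₀ = (μ_n·τ_n − τ_data·x̄)/τ₀ = (-12.6387·0.293781 − 0.285205·-12.7) / 0.008576 = -0.090906/0.008576 ≈ -10.6.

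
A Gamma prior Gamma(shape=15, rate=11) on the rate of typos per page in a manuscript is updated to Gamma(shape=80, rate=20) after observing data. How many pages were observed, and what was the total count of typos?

Gamma–Poisson conjugacy: posterior shape = α + Σxᵢ, posterior rate = β + n.
Matching: Σxᵢ = 80 − 15 = 65 and n = 20 − 11 = 9.

n = 9 pages with total 65 typos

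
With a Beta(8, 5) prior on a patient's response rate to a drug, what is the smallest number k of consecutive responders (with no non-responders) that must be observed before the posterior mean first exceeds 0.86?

k = 23

After k responders and 0 non-responders the posterior is Beta(8+k, 5), with mean (8+k)/(8+5+k).
Set (8+k)/(13+k) > 0.86 and solve: k > (0.86·13 − 8)/(1 − 0.86) = 22.714.
The smallest integer exceeding 22.714 is 23.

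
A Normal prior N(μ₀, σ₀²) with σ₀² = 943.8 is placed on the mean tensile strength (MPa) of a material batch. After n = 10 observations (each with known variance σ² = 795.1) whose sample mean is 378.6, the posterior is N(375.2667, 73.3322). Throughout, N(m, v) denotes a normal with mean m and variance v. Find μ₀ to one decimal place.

μ₀ = 335.7

With known observation variance, the Normal–Normal posterior has precision τ_n = τ₀ + n/σ² and mean μ_n = (τ₀μ₀ + (n/σ²)x̄)/τ_n.
Here τ₀ = 1/943.8 = 0.001060 and τ_data = 10/795.1 = 0.012577, so τ_n = 0.013637.
Rearranging for μ₀: μ₀ = (μ_n·τ_n − τ_data·x̄)/τ₀ = (375.2667·0.013637 − 0.012577·378.6) / 0.001060 = 0.355860/0.001060 ≈ 335.7.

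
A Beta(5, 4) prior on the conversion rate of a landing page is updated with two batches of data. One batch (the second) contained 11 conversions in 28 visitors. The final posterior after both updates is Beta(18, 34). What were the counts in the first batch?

Sequential conjugate updates are equivalent to a single update on the pooled data, so total successes = posterior α − prior α and total failures = posterior β − prior β.
Total across both batches: 18−5=13 conversions, 34−4=30 bounces.
Subtract the second batch: 13−11=2 conversions and 30−17=13 bounces.

2 conversions and 13 bounces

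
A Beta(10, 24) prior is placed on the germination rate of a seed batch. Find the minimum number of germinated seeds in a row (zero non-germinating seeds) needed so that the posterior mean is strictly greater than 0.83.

After k germinated seeds and 0 non-germinating seeds the posterior is Beta(10+k, 24), with mean (10+k)/(10+24+k).
Set (10+k)/(34+k) > 0.83 and solve: k > (0.83·34 − 10)/(1 − 0.83) = 107.176.
The smallest integer exceeding 107.176 is 108.

k = 108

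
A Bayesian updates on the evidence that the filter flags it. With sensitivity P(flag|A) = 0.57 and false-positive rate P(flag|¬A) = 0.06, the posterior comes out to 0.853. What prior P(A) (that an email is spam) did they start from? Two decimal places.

P(A) = 0.38

Bayes' rule in odds form gives O(A|E) = O(A)·[P(E|A)/P(E|¬A)], hence O(A) = O(A|E)/LR.
Posterior odds = 0.853/(1−0.853) = 5.8027. LR = 0.57/0.06 = 9.5000.
Prior odds = 5.8027/9.5000 = 0.6108, so P(A) = 0.6108/(1+0.6108) ≈ 0.38.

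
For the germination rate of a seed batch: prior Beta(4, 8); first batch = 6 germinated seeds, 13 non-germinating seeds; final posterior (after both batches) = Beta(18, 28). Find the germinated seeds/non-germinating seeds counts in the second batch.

8 germinated seeds and 7 non-germinating seeds

Because Beta–binomial updating is additive in the counts, the combined data contributed (α_post−α_prior, β_post−β_prior) successes and failures.
Total across both batches: 18−4=14 germinated seeds, 28−8=20 non-germinating seeds.
Subtract the first batch: 14−6=8 germinated seeds and 20−13=7 non-germinating seeds.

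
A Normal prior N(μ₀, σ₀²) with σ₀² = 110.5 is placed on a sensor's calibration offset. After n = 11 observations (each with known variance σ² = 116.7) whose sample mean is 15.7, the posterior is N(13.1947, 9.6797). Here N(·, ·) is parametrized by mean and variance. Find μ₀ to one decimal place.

With known observation variance, the Normal–Normal posterior has precision τ_n = τ₀ + n/σ² and mean μ_n = (τ₀μ₀ + (n/σ²)x̄)/τ_n.
Here τ₀ = 1/110.5 = 0.009050 and τ_data = 11/116.7 = 0.094259, so τ_n = 0.103309.
Rearranging for μ₀: μ₀ = (μ_n·τ_n − τ_data·x̄)/τ₀ = (13.1947·0.103309 − 0.094259·15.7) / 0.009050 = -0.116735/0.009050 ≈ -12.9.

μ₀ = -12.9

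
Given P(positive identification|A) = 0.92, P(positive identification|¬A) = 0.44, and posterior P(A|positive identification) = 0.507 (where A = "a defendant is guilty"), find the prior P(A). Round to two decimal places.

In odds form, posterior odds = prior odds × likelihood ratio, so prior odds = posterior odds ÷ LR.
Posterior odds = 0.507/(1−0.507) = 1.0284. LR = 0.92/0.44 = 2.0909.
Prior odds = 1.0284/2.0909 = 0.4918, so P(A) = 0.4918/(1+0.4918) ≈ 0.33.

P(A) = 0.33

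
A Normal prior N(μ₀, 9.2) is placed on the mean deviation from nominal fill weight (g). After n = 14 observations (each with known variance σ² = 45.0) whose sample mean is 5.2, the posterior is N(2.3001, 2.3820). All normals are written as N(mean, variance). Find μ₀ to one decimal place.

μ₀ = -6.0

With known observation variance, the Normal–Normal posterior has precision τ_n = τ₀ + n/σ² and mean μ_n = (τ₀μ₀ + (n/σ²)x̄)/τ_n.
Here τ₀ = 1/9.2 = 0.108696 and τ_data = 14/45.0 = 0.311111, so τ_n = 0.419807.
Rearranging for μ₀: μ₀ = (μ_n·τ_n − τ_data·x̄)/τ₀ = (2.3001·0.419807 − 0.311111·5.2) / 0.108696 = -0.652179/0.108696 ≈ -6.0.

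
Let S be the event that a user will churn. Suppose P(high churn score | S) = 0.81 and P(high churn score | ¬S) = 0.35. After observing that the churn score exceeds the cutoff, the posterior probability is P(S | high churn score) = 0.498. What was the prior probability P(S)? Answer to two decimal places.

P(S) = 0.30

In odds form, posterior odds = prior odds × likelihood ratio, so prior odds = posterior odds ÷ LR.
Posterior odds = 0.498/(1−0.498) = 0.9920. LR = 0.81/0.35 = 2.3143.
Prior odds = 0.9920/2.3143 = 0.4286, so P(S) = 0.4286/(1+0.4286) ≈ 0.30.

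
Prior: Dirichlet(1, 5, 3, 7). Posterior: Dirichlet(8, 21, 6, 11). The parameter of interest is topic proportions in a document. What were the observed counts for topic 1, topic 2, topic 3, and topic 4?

For a Dirichlet(α) prior with multinomial counts c, the posterior is Dirichlet(α + c) componentwise.
Counts are posterior − prior componentwise: 8−1=7, 21−5=16, 6−3=3, 11−7=4.

counts (7, 16, 3, 4)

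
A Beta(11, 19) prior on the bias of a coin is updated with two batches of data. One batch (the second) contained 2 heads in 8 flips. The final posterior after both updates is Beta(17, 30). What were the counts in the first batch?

4 heads and 5 tails

Sequential conjugate updates are equivalent to a single update on the pooled data, so total successes = posterior α − prior α and total failures = posterior β − prior β.
Total across both batches: 17−11=6 heads, 30−19=11 tails.
Subtract the second batch: 6−2=4 heads and 11−6=5 tails.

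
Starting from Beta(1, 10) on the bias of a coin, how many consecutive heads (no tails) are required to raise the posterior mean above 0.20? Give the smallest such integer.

k = 2

After k heads and 0 tails the posterior is Beta(1+k, 10), with mean (1+k)/(1+10+k).
Set (1+k)/(11+k) > 0.20 and solve: k > (0.20·11 − 1)/(1 − 0.20) = 1.500.
The smallest integer exceeding 1.500 is 2, and checking k=2: (3)/(13) = 0.2308 > 0.20.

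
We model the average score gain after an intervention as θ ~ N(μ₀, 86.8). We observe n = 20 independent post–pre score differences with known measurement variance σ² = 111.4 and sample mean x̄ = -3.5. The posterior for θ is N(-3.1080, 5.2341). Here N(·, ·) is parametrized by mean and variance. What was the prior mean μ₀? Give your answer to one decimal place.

With known observation variance, the Normal–Normal posterior has precision τ_n = τ₀ + n/σ² and mean μ_n = (τ₀μ₀ + (n/σ²)x̄)/τ_n.
Here τ₀ = 1/86.8 = 0.011521 and τ_data = 20/111.4 = 0.179533, so τ_n = 0.191054.
Rearranging for μ₀: μ₀ = (μ_n·τ_n − τ_data·x̄)/τ₀ = (-3.1080·0.191054 − 0.179533·-3.5) / 0.011521 = 0.034570/0.011521 ≈ 3.0.

μ₀ = 3.0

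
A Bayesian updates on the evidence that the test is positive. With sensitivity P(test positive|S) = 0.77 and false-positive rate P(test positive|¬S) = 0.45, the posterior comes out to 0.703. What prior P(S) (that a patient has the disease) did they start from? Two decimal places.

In odds form, posterior odds = prior odds × likelihood ratio, so prior odds = posterior odds ÷ LR.
Posterior odds = 0.703/(1−0.703) = 2.3670. LR = 0.77/0.45 = 1.7111.
Prior odds = 2.3670/1.7111 = 1.3833, so P(S) = 1.3833/(1+1.3833) ≈ 0.58.

P(S) = 0.58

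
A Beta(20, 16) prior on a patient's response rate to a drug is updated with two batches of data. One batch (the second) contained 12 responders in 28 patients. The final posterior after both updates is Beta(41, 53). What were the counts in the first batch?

9 responders and 21 non-responders

Because Beta–binomial updating is additive in the counts, the combined data contributed (α_post−α_prior, β_post−β_prior) successes and failures.
Total across both batches: 41−20=21 responders, 53−16=37 non-responders.
Subtract the second batch: 21−12=9 responders and 37−16=21 non-responders.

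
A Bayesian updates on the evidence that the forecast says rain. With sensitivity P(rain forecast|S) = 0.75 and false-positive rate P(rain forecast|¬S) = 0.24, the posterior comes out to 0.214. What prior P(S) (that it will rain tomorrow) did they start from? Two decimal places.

P(S) = 0.08

In odds form, posterior odds = prior odds × likelihood ratio, so prior odds = posterior odds ÷ LR.
Posterior odds = 0.214/(1−0.214) = 0.2723. LR = 0.75/0.24 = 3.1250.
Prior odds = 0.2723/3.1250 = 0.0871, so P(S) = 0.0871/(1+0.0871) ≈ 0.08.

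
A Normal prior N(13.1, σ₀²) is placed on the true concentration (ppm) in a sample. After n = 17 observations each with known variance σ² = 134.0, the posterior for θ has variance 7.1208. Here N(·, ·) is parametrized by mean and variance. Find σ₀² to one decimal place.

For the Normal–Normal model with known σ², precisions add: τ_n = τ₀ + n/σ².
So 1/σ₀² = 1/7.1208 − 17/134.0 = 0.140434 − 0.126866 = 0.013568.
Hence σ₀² = 1/0.013568 ≈ 73.7.

σ₀² = 73.7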